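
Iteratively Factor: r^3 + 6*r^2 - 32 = (r + 4)*(r^2 + 2*r - 8) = (r - 2)*(r + 4)*(r + 4)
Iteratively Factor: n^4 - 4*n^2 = (n)*(n^3 - 4*n) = n*(n - 2)*(n^2 + 2*n) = n^2*(n - 2)*(n + 2)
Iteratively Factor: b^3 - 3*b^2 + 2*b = (b - 1)*(b^2 - 2*b) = (b - 2)*(b - 1)*(b)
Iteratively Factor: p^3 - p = (p)*(p^2 - 1) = p*(p + 1)*(p - 1)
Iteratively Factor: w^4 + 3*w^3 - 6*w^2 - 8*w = (w - 2)*(w^3 + 5*w^2 + 4*w) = (w - 2)*(w + 4)*(w^2 + w) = (w - 2)*(w + 1)*(w + 4)*(w)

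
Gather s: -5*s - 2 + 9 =7 - 5*s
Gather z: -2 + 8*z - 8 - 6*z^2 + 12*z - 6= -6*z^2 + 20*z - 16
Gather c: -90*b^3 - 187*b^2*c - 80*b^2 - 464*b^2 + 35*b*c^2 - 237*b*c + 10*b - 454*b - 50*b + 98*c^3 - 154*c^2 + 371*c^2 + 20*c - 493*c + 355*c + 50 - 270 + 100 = -90*b^3 - 544*b^2 - 494*b + 98*c^3 + c^2*(35*b + 217) + c*(-187*b^2 - 237*b - 118) - 120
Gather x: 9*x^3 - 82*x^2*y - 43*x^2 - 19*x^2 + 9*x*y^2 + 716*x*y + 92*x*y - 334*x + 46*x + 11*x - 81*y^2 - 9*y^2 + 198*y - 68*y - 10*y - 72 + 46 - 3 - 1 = 9*x^3 + x^2*(-82*y - 62) + x*(9*y^2 + 808*y - 277) - 90*y^2 + 120*y - 30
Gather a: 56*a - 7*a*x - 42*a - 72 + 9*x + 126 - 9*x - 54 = a*(14 - 7*x)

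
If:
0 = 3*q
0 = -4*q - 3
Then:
No Solution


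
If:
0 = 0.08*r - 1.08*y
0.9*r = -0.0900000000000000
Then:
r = -0.10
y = -0.01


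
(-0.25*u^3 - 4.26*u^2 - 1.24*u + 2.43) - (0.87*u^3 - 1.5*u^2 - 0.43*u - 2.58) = -1.12*u^3 - 2.76*u^2 - 0.81*u + 5.01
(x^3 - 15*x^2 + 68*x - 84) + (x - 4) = x^3 - 15*x^2 + 69*x - 88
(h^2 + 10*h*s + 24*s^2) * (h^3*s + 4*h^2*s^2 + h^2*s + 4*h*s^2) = h^5*s + 14*h^4*s^2 + h^4*s + 64*h^3*s^3 + 14*h^3*s^2 + 96*h^2*s^4 + 64*h^2*s^3 + 96*h*s^4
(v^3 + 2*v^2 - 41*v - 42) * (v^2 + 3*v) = v^5 + 5*v^4 - 35*v^3 - 165*v^2 - 126*v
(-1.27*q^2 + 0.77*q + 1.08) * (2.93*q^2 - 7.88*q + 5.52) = -3.7211*q^4 + 12.2637*q^3 - 9.9136*q^2 - 4.26*q + 5.9616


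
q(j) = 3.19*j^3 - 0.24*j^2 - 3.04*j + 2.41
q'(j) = 9.57*j^2 - 0.48*j - 3.04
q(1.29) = 4.94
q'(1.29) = 12.27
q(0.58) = 1.19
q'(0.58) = -0.10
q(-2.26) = -28.77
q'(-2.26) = 46.92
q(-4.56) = -291.19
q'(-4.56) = 198.14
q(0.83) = 1.55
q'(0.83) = 3.15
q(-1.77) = -10.65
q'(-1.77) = 27.79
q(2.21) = 28.95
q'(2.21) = 42.64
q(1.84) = 15.88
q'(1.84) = 28.48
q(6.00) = 664.57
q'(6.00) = 338.60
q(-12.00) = -5507.99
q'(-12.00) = 1380.80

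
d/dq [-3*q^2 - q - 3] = -6*q - 1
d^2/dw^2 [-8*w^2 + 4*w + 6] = -16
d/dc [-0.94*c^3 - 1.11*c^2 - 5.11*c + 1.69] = -2.82*c^2 - 2.22*c - 5.11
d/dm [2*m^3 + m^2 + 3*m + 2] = 6*m^2 + 2*m + 3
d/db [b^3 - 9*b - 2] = 3*b^2 - 9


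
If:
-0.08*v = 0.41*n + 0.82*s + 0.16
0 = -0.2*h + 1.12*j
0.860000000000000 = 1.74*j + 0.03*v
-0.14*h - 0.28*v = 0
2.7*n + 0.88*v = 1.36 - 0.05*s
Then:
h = 2.91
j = 0.52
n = 0.99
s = -0.55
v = -1.45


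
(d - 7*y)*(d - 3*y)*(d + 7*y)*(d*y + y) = d^4*y - 3*d^3*y^2 + d^3*y - 49*d^2*y^3 - 3*d^2*y^2 + 147*d*y^4 - 49*d*y^3 + 147*y^4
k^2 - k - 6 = (k - 3)*(k + 2)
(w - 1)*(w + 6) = w^2 + 5*w - 6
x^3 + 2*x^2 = x^2*(x + 2)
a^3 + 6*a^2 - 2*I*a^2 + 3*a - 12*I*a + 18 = (a + 6)*(a - 3*I)*(a + I)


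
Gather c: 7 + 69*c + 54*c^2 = 54*c^2 + 69*c + 7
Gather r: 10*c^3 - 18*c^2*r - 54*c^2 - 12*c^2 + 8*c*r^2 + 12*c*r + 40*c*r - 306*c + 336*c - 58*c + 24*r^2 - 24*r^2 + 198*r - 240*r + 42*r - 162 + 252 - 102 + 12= 10*c^3 - 66*c^2 + 8*c*r^2 - 28*c + r*(-18*c^2 + 52*c)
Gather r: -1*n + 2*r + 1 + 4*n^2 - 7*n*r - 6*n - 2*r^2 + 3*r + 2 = 4*n^2 - 7*n - 2*r^2 + r*(5 - 7*n) + 3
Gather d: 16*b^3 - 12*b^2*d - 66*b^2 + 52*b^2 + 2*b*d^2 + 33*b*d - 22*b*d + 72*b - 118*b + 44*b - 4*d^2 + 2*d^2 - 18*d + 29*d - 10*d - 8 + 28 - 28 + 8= 16*b^3 - 14*b^2 - 2*b + d^2*(2*b - 2) + d*(-12*b^2 + 11*b + 1)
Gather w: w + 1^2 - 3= w - 2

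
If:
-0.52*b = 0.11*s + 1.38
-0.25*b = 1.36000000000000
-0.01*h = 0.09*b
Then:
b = -5.44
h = 48.96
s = 13.17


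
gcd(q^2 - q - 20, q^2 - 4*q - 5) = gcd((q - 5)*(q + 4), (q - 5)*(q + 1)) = q - 5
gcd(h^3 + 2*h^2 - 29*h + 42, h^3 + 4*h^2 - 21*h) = h^2 + 4*h - 21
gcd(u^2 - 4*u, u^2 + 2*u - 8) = 1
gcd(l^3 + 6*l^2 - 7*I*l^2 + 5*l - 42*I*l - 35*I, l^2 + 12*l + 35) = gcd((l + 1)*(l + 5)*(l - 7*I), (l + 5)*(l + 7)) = l + 5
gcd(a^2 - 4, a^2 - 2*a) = a - 2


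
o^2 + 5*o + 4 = (o + 1)*(o + 4)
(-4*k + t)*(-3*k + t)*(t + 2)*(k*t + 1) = 12*k^3*t^2 + 24*k^3*t - 7*k^2*t^3 - 14*k^2*t^2 + 12*k^2*t + 24*k^2 + k*t^4 + 2*k*t^3 - 7*k*t^2 - 14*k*t + t^3 + 2*t^2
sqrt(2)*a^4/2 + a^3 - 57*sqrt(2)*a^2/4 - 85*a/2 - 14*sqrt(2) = (a - 4*sqrt(2))*(a + sqrt(2))*(a + 7*sqrt(2)/2)*(sqrt(2)*a/2 + 1/2)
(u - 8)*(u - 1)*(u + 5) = u^3 - 4*u^2 - 37*u + 40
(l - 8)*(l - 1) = l^2 - 9*l + 8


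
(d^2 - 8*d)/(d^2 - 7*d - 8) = d/(d + 1)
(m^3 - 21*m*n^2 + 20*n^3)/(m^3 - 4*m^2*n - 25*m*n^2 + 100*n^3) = (m - n)/(m - 5*n)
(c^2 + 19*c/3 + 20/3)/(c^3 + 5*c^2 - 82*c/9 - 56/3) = 3*(c + 5)/(3*c^2 + 11*c - 42)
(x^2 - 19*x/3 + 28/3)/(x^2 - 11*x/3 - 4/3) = (3*x - 7)/(3*x + 1)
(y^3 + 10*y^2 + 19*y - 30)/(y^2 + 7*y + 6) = (y^2 + 4*y - 5)/(y + 1)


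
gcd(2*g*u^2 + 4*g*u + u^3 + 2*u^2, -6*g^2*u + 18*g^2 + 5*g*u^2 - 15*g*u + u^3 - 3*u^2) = 1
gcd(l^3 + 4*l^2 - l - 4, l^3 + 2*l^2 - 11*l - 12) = l^2 + 5*l + 4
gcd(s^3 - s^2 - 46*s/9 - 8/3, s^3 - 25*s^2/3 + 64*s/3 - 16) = s - 3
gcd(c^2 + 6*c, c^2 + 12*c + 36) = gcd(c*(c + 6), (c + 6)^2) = c + 6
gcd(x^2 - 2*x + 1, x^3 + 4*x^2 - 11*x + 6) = x^2 - 2*x + 1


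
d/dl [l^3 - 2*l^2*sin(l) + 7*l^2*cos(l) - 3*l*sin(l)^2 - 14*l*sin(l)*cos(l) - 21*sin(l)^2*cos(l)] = -7*l^2*sin(l) - 2*l^2*cos(l) + 3*l^2 - 4*l*sin(l) - 3*l*sin(2*l) + 14*l*cos(l) - 14*l*cos(2*l) + 21*sin(l)/4 - 7*sin(2*l) - 63*sin(3*l)/4 + 3*cos(2*l)/2 - 3/2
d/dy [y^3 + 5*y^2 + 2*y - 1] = 3*y^2 + 10*y + 2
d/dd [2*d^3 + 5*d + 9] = 6*d^2 + 5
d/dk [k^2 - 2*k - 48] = 2*k - 2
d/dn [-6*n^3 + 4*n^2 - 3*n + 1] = -18*n^2 + 8*n - 3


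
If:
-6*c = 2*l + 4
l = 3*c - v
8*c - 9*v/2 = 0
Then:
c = -9/19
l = -11/19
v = -16/19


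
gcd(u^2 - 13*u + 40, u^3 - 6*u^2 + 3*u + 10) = u - 5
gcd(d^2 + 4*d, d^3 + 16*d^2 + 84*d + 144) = d + 4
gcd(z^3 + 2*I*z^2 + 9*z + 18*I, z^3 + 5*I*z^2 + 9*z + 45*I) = z^2 + 9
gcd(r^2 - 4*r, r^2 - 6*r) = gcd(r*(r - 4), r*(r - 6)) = r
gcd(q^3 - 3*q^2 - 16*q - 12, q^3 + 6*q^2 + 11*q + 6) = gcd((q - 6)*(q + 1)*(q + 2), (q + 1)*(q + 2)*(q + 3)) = q^2 + 3*q + 2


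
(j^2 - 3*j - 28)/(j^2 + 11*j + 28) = (j - 7)/(j + 7)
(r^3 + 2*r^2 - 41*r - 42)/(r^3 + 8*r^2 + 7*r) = (r - 6)/r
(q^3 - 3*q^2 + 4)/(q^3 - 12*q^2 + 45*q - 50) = (q^2 - q - 2)/(q^2 - 10*q + 25)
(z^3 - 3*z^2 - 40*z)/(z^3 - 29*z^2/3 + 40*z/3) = 3*(z + 5)/(3*z - 5)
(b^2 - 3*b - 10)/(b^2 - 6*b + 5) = (b + 2)/(b - 1)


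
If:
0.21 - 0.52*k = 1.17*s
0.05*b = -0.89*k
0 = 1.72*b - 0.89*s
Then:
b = 0.09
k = -0.01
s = 0.18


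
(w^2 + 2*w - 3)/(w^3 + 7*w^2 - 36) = (w - 1)/(w^2 + 4*w - 12)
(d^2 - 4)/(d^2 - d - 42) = (4 - d^2)/(-d^2 + d + 42)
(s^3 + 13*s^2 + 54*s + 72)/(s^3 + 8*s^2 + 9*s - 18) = (s + 4)/(s - 1)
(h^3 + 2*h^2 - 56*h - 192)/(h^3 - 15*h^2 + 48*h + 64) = (h^2 + 10*h + 24)/(h^2 - 7*h - 8)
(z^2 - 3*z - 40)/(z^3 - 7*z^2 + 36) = (z^2 - 3*z - 40)/(z^3 - 7*z^2 + 36)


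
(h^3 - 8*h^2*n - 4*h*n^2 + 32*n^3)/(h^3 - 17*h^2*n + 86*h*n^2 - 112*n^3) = (h + 2*n)/(h - 7*n)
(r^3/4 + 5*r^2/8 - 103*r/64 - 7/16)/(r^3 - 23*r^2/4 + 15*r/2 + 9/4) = (4*r^2 + 9*r - 28)/(16*(r^2 - 6*r + 9))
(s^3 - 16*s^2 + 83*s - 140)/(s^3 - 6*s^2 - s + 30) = (s^2 - 11*s + 28)/(s^2 - s - 6)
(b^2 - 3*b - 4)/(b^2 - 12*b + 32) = (b + 1)/(b - 8)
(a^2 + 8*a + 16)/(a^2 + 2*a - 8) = (a + 4)/(a - 2)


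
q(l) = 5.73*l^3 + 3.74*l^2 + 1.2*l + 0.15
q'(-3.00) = 133.47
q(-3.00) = -124.50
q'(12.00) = 2566.32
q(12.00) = 10454.55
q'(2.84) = 161.09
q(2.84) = 164.98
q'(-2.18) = 66.59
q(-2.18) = -44.06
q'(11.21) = 2245.22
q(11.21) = 8555.41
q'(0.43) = 7.59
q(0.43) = 1.81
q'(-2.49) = 89.15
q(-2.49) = -68.11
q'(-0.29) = 0.48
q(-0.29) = -0.02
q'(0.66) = 13.62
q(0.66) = 4.22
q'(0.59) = 11.60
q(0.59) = 3.34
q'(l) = 17.19*l^2 + 7.48*l + 1.2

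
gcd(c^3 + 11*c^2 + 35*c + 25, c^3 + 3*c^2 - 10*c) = c + 5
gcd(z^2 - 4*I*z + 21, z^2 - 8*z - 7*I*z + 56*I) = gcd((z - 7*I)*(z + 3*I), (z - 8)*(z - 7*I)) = z - 7*I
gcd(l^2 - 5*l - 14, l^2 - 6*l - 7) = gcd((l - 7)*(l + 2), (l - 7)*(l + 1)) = l - 7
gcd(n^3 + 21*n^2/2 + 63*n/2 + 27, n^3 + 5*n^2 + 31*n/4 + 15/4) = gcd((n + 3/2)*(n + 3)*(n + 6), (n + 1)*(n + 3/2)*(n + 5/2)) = n + 3/2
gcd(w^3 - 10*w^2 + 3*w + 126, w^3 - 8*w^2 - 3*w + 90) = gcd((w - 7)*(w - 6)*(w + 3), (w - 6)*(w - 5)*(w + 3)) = w^2 - 3*w - 18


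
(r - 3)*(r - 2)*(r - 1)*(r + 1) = r^4 - 5*r^3 + 5*r^2 + 5*r - 6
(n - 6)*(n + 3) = n^2 - 3*n - 18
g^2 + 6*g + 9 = (g + 3)^2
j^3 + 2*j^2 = j^2*(j + 2)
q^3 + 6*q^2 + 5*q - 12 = (q - 1)*(q + 3)*(q + 4)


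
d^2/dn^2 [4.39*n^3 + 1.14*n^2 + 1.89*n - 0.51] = 26.34*n + 2.28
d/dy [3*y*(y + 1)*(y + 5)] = 9*y^2 + 36*y + 15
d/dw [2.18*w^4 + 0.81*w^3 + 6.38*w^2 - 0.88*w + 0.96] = 8.72*w^3 + 2.43*w^2 + 12.76*w - 0.88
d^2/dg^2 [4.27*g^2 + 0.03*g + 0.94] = 8.54000000000000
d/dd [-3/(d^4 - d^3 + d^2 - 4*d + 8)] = 3*(4*d^3 - 3*d^2 + 2*d - 4)/(d^4 - d^3 + d^2 - 4*d + 8)^2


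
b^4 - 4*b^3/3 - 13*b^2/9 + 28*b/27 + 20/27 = (b - 5/3)*(b - 1)*(b + 2/3)^2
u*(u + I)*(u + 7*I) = u^3 + 8*I*u^2 - 7*u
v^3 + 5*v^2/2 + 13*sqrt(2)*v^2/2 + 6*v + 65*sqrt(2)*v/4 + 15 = (v + 5/2)*(v + sqrt(2)/2)*(v + 6*sqrt(2))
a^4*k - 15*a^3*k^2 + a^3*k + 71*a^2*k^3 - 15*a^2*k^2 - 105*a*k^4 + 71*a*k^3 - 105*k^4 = (a - 7*k)*(a - 5*k)*(a - 3*k)*(a*k + k)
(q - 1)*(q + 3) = q^2 + 2*q - 3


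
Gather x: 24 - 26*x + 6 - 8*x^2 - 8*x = -8*x^2 - 34*x + 30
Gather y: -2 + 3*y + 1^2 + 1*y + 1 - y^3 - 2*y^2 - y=-y^3 - 2*y^2 + 3*y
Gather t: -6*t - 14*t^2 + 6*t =-14*t^2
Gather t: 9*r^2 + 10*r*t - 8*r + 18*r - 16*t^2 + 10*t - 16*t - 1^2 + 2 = 9*r^2 + 10*r - 16*t^2 + t*(10*r - 6) + 1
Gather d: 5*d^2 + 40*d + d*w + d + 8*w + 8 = 5*d^2 + d*(w + 41) + 8*w + 8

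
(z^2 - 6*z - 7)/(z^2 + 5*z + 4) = (z - 7)/(z + 4)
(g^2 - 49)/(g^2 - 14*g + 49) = (g + 7)/(g - 7)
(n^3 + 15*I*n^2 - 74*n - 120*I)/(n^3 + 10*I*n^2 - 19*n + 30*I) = (n + 4*I)/(n - I)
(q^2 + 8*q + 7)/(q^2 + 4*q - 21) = (q + 1)/(q - 3)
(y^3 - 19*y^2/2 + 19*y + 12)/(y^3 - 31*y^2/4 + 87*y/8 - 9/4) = 4*(2*y^2 - 7*y - 4)/(8*y^2 - 14*y + 3)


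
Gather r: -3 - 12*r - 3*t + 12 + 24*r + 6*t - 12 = 12*r + 3*t - 3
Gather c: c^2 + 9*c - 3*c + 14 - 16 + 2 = c^2 + 6*c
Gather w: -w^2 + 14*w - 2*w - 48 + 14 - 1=-w^2 + 12*w - 35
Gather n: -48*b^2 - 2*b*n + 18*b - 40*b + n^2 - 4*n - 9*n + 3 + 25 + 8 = -48*b^2 - 22*b + n^2 + n*(-2*b - 13) + 36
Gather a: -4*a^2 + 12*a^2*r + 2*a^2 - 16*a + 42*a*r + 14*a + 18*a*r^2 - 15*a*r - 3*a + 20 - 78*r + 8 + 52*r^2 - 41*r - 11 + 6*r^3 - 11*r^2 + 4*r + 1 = a^2*(12*r - 2) + a*(18*r^2 + 27*r - 5) + 6*r^3 + 41*r^2 - 115*r + 18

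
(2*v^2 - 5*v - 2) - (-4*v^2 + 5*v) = 6*v^2 - 10*v - 2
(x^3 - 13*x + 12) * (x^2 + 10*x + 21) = x^5 + 10*x^4 + 8*x^3 - 118*x^2 - 153*x + 252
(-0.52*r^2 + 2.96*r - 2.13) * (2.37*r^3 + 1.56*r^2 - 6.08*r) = -1.2324*r^5 + 6.204*r^4 + 2.7311*r^3 - 21.3196*r^2 + 12.9504*r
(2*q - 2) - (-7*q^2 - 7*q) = 7*q^2 + 9*q - 2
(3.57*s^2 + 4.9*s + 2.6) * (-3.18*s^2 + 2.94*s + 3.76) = -11.3526*s^4 - 5.0862*s^3 + 19.5612*s^2 + 26.068*s + 9.776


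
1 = 1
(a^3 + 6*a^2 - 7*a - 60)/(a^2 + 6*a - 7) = (a^3 + 6*a^2 - 7*a - 60)/(a^2 + 6*a - 7)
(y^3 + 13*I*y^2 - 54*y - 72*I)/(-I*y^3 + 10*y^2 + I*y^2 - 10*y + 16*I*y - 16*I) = (I*y^3 - 13*y^2 - 54*I*y + 72)/(y^3 + y^2*(-1 + 10*I) + y*(-16 - 10*I) + 16)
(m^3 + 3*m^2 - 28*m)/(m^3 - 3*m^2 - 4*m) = (m + 7)/(m + 1)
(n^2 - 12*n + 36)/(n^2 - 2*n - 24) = (n - 6)/(n + 4)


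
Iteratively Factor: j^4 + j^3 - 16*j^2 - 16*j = (j)*(j^3 + j^2 - 16*j - 16) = j*(j + 1)*(j^2 - 16) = j*(j + 1)*(j + 4)*(j - 4)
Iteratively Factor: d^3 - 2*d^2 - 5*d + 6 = (d - 3)*(d^2 + d - 2) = (d - 3)*(d + 2)*(d - 1)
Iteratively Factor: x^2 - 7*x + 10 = (x - 2)*(x - 5)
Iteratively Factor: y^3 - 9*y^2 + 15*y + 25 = (y - 5)*(y^2 - 4*y - 5) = (y - 5)^2*(y + 1)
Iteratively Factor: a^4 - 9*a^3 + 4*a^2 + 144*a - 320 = (a - 4)*(a^3 - 5*a^2 - 16*a + 80) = (a - 5)*(a - 4)*(a^2 - 16) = (a - 5)*(a - 4)^2*(a + 4)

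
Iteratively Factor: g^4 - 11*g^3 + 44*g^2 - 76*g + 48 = (g - 2)*(g^3 - 9*g^2 + 26*g - 24) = (g - 2)^2*(g^2 - 7*g + 12) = (g - 4)*(g - 2)^2*(g - 3)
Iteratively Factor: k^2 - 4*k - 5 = (k - 5)*(k + 1)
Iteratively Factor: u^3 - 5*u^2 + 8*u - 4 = (u - 1)*(u^2 - 4*u + 4) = (u - 2)*(u - 1)*(u - 2)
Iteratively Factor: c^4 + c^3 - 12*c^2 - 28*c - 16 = (c + 2)*(c^3 - c^2 - 10*c - 8) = (c - 4)*(c + 2)*(c^2 + 3*c + 2) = (c - 4)*(c + 2)^2*(c + 1)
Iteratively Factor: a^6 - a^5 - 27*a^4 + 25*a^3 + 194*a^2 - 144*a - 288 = (a + 4)*(a^5 - 5*a^4 - 7*a^3 + 53*a^2 - 18*a - 72) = (a - 4)*(a + 4)*(a^4 - a^3 - 11*a^2 + 9*a + 18) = (a - 4)*(a - 3)*(a + 4)*(a^3 + 2*a^2 - 5*a - 6) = (a - 4)*(a - 3)*(a + 1)*(a + 4)*(a^2 + a - 6) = (a - 4)*(a - 3)*(a - 2)*(a + 1)*(a + 4)*(a + 3)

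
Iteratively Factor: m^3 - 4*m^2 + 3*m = (m - 3)*(m^2 - m) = (m - 3)*(m - 1)*(m)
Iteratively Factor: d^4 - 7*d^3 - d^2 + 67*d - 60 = (d - 4)*(d^3 - 3*d^2 - 13*d + 15) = (d - 4)*(d - 1)*(d^2 - 2*d - 15) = (d - 5)*(d - 4)*(d - 1)*(d + 3)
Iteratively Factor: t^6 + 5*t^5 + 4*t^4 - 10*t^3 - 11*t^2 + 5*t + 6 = (t - 1)*(t^5 + 6*t^4 + 10*t^3 - 11*t - 6) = (t - 1)^2*(t^4 + 7*t^3 + 17*t^2 + 17*t + 6) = (t - 1)^2*(t + 1)*(t^3 + 6*t^2 + 11*t + 6) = (t - 1)^2*(t + 1)*(t + 3)*(t^2 + 3*t + 2) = (t - 1)^2*(t + 1)*(t + 2)*(t + 3)*(t + 1)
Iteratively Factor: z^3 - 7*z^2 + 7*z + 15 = (z + 1)*(z^2 - 8*z + 15) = (z - 3)*(z + 1)*(z - 5)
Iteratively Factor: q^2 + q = (q + 1)*(q)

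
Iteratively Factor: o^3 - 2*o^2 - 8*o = (o - 4)*(o^2 + 2*o) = (o - 4)*(o + 2)*(o)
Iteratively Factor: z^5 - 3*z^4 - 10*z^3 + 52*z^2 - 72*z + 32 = (z - 2)*(z^4 - z^3 - 12*z^2 + 28*z - 16) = (z - 2)*(z + 4)*(z^3 - 5*z^2 + 8*z - 4) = (z - 2)^2*(z + 4)*(z^2 - 3*z + 2) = (z - 2)^2*(z - 1)*(z + 4)*(z - 2)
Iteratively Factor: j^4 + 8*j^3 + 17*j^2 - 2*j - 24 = (j + 2)*(j^3 + 6*j^2 + 5*j - 12) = (j - 1)*(j + 2)*(j^2 + 7*j + 12) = (j - 1)*(j + 2)*(j + 3)*(j + 4)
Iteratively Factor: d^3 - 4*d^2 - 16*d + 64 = (d - 4)*(d^2 - 16) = (d - 4)*(d + 4)*(d - 4)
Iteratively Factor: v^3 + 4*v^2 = (v)*(v^2 + 4*v) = v*(v + 4)*(v)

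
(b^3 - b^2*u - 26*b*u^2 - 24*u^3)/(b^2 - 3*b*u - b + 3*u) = (b^3 - b^2*u - 26*b*u^2 - 24*u^3)/(b^2 - 3*b*u - b + 3*u)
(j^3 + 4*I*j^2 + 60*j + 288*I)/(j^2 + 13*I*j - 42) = (j^2 - 2*I*j + 48)/(j + 7*I)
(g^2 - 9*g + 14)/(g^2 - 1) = (g^2 - 9*g + 14)/(g^2 - 1)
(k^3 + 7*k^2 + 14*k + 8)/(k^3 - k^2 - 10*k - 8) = (k + 4)/(k - 4)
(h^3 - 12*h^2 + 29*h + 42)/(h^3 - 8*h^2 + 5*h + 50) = (h^3 - 12*h^2 + 29*h + 42)/(h^3 - 8*h^2 + 5*h + 50)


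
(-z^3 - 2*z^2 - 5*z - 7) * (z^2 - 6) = -z^5 - 2*z^4 + z^3 + 5*z^2 + 30*z + 42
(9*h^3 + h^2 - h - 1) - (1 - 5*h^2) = 9*h^3 + 6*h^2 - h - 2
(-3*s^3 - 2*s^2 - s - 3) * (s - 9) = -3*s^4 + 25*s^3 + 17*s^2 + 6*s + 27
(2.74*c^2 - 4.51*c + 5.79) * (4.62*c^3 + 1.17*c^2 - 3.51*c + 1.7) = 12.6588*c^5 - 17.6304*c^4 + 11.8557*c^3 + 27.2624*c^2 - 27.9899*c + 9.843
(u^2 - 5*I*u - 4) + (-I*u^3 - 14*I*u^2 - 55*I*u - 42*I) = -I*u^3 + u^2 - 14*I*u^2 - 60*I*u - 4 - 42*I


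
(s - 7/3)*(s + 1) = s^2 - 4*s/3 - 7/3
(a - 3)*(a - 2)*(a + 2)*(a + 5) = a^4 + 2*a^3 - 19*a^2 - 8*a + 60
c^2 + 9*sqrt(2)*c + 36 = (c + 3*sqrt(2))*(c + 6*sqrt(2))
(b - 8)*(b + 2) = b^2 - 6*b - 16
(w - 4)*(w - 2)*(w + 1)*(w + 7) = w^4 + 2*w^3 - 33*w^2 + 22*w + 56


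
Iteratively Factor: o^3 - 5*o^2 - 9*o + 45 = (o + 3)*(o^2 - 8*o + 15) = (o - 3)*(o + 3)*(o - 5)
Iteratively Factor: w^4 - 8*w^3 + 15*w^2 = (w)*(w^3 - 8*w^2 + 15*w) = w^2*(w^2 - 8*w + 15) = w^2*(w - 5)*(w - 3)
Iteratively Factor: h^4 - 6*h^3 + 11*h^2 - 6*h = (h - 3)*(h^3 - 3*h^2 + 2*h) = (h - 3)*(h - 1)*(h^2 - 2*h) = h*(h - 3)*(h - 1)*(h - 2)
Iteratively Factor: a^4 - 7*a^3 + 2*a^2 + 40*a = (a - 5)*(a^3 - 2*a^2 - 8*a) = a*(a - 5)*(a^2 - 2*a - 8) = a*(a - 5)*(a + 2)*(a - 4)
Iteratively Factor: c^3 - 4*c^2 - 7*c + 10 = (c + 2)*(c^2 - 6*c + 5) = (c - 1)*(c + 2)*(c - 5)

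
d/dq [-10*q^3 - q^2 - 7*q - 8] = -30*q^2 - 2*q - 7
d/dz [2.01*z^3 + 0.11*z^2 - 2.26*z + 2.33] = 6.03*z^2 + 0.22*z - 2.26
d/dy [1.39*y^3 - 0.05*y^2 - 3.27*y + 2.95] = 4.17*y^2 - 0.1*y - 3.27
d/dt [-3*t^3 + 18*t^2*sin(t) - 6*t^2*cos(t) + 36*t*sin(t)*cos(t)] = 6*t^2*sin(t) + 18*t^2*cos(t) - 9*t^2 + 36*t*sin(t) - 12*t*cos(t) + 36*t*cos(2*t) + 18*sin(2*t)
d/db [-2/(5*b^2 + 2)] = 20*b/(5*b^2 + 2)^2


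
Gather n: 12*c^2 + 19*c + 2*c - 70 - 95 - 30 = 12*c^2 + 21*c - 195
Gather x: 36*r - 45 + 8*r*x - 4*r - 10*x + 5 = 32*r + x*(8*r - 10) - 40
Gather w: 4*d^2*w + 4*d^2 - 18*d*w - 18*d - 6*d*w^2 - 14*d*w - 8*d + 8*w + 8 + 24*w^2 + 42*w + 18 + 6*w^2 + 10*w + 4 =4*d^2 - 26*d + w^2*(30 - 6*d) + w*(4*d^2 - 32*d + 60) + 30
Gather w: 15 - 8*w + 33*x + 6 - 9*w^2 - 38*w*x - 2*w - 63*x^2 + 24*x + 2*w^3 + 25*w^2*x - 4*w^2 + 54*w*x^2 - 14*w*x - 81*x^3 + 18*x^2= 2*w^3 + w^2*(25*x - 13) + w*(54*x^2 - 52*x - 10) - 81*x^3 - 45*x^2 + 57*x + 21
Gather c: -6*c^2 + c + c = -6*c^2 + 2*c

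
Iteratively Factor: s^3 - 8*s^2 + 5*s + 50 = (s + 2)*(s^2 - 10*s + 25) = (s - 5)*(s + 2)*(s - 5)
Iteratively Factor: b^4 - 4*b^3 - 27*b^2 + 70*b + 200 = (b + 2)*(b^3 - 6*b^2 - 15*b + 100) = (b - 5)*(b + 2)*(b^2 - b - 20) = (b - 5)*(b + 2)*(b + 4)*(b - 5)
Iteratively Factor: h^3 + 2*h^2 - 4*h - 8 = (h + 2)*(h^2 - 4) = (h + 2)^2*(h - 2)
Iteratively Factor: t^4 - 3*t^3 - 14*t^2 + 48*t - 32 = (t - 4)*(t^3 + t^2 - 10*t + 8) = (t - 4)*(t - 2)*(t^2 + 3*t - 4) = (t - 4)*(t - 2)*(t - 1)*(t + 4)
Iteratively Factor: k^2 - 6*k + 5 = (k - 1)*(k - 5)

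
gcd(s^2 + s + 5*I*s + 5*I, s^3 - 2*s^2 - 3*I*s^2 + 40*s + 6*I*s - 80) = s + 5*I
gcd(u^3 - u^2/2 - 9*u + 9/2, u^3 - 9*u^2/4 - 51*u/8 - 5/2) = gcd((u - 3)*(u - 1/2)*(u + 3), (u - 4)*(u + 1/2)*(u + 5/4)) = 1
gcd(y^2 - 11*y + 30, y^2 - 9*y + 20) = y - 5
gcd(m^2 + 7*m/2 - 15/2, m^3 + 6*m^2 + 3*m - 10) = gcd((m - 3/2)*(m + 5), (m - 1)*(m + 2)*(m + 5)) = m + 5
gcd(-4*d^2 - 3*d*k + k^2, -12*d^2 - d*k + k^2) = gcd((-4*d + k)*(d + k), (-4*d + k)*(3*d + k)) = 4*d - k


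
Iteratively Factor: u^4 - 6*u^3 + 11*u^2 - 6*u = (u - 1)*(u^3 - 5*u^2 + 6*u) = (u - 3)*(u - 1)*(u^2 - 2*u) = u*(u - 3)*(u - 1)*(u - 2)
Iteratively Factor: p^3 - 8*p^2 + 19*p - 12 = (p - 4)*(p^2 - 4*p + 3) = (p - 4)*(p - 3)*(p - 1)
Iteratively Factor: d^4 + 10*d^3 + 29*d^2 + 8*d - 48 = (d - 1)*(d^3 + 11*d^2 + 40*d + 48) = (d - 1)*(d + 4)*(d^2 + 7*d + 12) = (d - 1)*(d + 4)^2*(d + 3)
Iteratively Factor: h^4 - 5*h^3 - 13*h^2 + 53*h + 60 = (h + 1)*(h^3 - 6*h^2 - 7*h + 60) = (h - 4)*(h + 1)*(h^2 - 2*h - 15) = (h - 5)*(h - 4)*(h + 1)*(h + 3)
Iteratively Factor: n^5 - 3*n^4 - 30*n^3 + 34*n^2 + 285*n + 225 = (n - 5)*(n^4 + 2*n^3 - 20*n^2 - 66*n - 45) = (n - 5)*(n + 3)*(n^3 - n^2 - 17*n - 15) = (n - 5)^2*(n + 3)*(n^2 + 4*n + 3) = (n - 5)^2*(n + 1)*(n + 3)*(n + 3)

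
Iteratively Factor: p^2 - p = (p)*(p - 1)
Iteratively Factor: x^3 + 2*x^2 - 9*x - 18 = (x + 2)*(x^2 - 9) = (x + 2)*(x + 3)*(x - 3)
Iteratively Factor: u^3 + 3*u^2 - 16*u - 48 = (u - 4)*(u^2 + 7*u + 12) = (u - 4)*(u + 4)*(u + 3)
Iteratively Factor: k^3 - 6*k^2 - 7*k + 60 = (k + 3)*(k^2 - 9*k + 20) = (k - 5)*(k + 3)*(k - 4)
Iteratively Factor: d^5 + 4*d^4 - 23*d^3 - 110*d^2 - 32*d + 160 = (d + 4)*(d^4 - 23*d^2 - 18*d + 40) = (d + 2)*(d + 4)*(d^3 - 2*d^2 - 19*d + 20) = (d + 2)*(d + 4)^2*(d^2 - 6*d + 5) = (d - 5)*(d + 2)*(d + 4)^2*(d - 1)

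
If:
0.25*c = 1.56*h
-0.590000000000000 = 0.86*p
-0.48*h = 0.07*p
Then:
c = 0.62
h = 0.10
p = -0.69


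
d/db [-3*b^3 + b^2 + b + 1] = -9*b^2 + 2*b + 1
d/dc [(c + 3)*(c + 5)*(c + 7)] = 3*c^2 + 30*c + 71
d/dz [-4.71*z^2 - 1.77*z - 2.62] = -9.42*z - 1.77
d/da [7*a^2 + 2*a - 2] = 14*a + 2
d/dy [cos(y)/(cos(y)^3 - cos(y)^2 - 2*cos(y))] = (2*cos(y) - 1)*sin(y)/(sin(y)^2 + cos(y) + 1)^2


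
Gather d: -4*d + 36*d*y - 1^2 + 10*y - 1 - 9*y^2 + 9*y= d*(36*y - 4) - 9*y^2 + 19*y - 2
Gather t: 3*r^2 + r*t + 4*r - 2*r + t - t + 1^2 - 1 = 3*r^2 + r*t + 2*r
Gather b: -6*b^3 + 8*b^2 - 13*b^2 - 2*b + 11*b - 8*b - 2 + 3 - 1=-6*b^3 - 5*b^2 + b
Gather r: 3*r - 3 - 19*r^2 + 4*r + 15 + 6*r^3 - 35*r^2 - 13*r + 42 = 6*r^3 - 54*r^2 - 6*r + 54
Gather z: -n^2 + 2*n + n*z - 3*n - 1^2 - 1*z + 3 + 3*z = -n^2 - n + z*(n + 2) + 2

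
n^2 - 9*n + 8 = (n - 8)*(n - 1)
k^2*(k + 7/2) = k^3 + 7*k^2/2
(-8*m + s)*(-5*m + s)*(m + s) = 40*m^3 + 27*m^2*s - 12*m*s^2 + s^3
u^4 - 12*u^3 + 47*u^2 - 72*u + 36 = (u - 6)*(u - 3)*(u - 2)*(u - 1)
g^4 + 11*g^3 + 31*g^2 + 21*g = g*(g + 1)*(g + 3)*(g + 7)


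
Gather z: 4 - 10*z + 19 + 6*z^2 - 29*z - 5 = 6*z^2 - 39*z + 18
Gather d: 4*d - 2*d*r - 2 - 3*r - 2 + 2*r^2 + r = d*(4 - 2*r) + 2*r^2 - 2*r - 4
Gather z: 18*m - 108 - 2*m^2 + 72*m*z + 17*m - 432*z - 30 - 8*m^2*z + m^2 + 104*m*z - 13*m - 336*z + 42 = -m^2 + 22*m + z*(-8*m^2 + 176*m - 768) - 96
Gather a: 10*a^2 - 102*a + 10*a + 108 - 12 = 10*a^2 - 92*a + 96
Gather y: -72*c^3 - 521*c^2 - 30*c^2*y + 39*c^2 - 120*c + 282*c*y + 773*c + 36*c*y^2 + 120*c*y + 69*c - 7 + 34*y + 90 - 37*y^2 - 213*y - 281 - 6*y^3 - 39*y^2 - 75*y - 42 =-72*c^3 - 482*c^2 + 722*c - 6*y^3 + y^2*(36*c - 76) + y*(-30*c^2 + 402*c - 254) - 240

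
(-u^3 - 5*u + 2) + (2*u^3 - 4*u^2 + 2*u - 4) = u^3 - 4*u^2 - 3*u - 2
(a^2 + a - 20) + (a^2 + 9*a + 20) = 2*a^2 + 10*a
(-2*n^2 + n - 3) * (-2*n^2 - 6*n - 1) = 4*n^4 + 10*n^3 + 2*n^2 + 17*n + 3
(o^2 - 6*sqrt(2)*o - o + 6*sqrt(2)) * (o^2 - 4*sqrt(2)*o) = o^4 - 10*sqrt(2)*o^3 - o^3 + 10*sqrt(2)*o^2 + 48*o^2 - 48*o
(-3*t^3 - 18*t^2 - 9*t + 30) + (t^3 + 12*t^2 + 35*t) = -2*t^3 - 6*t^2 + 26*t + 30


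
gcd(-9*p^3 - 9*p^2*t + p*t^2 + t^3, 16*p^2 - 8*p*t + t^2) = 1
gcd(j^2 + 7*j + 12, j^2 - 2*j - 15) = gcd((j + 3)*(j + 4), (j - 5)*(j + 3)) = j + 3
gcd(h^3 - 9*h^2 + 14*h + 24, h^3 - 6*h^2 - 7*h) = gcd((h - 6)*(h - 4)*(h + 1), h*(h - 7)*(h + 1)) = h + 1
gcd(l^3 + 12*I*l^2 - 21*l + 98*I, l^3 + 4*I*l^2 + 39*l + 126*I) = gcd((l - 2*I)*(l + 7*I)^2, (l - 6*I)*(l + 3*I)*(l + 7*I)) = l + 7*I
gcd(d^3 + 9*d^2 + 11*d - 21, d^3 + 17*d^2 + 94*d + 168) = d + 7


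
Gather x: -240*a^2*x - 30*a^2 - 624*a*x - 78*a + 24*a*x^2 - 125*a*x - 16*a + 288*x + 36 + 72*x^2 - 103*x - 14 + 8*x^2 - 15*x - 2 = -30*a^2 - 94*a + x^2*(24*a + 80) + x*(-240*a^2 - 749*a + 170) + 20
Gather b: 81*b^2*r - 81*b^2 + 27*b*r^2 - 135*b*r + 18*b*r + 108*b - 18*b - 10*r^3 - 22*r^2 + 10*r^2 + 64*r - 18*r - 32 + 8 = b^2*(81*r - 81) + b*(27*r^2 - 117*r + 90) - 10*r^3 - 12*r^2 + 46*r - 24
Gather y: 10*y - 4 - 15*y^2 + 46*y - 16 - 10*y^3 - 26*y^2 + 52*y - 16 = -10*y^3 - 41*y^2 + 108*y - 36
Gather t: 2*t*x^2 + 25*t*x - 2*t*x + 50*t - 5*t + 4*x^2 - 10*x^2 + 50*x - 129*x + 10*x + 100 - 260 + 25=t*(2*x^2 + 23*x + 45) - 6*x^2 - 69*x - 135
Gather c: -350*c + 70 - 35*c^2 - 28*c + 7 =-35*c^2 - 378*c + 77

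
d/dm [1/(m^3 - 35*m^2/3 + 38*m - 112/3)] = 3*(-9*m^2 + 70*m - 114)/(3*m^3 - 35*m^2 + 114*m - 112)^2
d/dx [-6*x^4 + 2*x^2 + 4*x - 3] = -24*x^3 + 4*x + 4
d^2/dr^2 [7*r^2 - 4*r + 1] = 14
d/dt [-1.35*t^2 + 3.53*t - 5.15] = 3.53 - 2.7*t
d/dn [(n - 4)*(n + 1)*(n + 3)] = 3*n^2 - 13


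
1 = 1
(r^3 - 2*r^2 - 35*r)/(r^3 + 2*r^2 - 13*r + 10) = r*(r - 7)/(r^2 - 3*r + 2)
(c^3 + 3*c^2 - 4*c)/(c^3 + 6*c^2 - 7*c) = (c + 4)/(c + 7)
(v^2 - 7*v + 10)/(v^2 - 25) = (v - 2)/(v + 5)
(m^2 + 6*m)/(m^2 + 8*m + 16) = m*(m + 6)/(m^2 + 8*m + 16)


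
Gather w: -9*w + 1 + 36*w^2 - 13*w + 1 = 36*w^2 - 22*w + 2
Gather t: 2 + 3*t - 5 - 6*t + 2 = -3*t - 1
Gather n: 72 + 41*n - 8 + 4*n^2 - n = 4*n^2 + 40*n + 64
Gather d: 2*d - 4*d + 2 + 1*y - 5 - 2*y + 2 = -2*d - y - 1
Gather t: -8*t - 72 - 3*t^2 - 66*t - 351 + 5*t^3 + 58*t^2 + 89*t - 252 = 5*t^3 + 55*t^2 + 15*t - 675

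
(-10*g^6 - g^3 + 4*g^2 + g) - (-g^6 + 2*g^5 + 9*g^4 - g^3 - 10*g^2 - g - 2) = -9*g^6 - 2*g^5 - 9*g^4 + 14*g^2 + 2*g + 2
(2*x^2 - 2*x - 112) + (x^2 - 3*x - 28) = 3*x^2 - 5*x - 140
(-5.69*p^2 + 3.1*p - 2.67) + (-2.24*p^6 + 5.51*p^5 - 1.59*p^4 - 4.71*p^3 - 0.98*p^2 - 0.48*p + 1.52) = -2.24*p^6 + 5.51*p^5 - 1.59*p^4 - 4.71*p^3 - 6.67*p^2 + 2.62*p - 1.15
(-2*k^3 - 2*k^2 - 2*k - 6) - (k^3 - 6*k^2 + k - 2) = -3*k^3 + 4*k^2 - 3*k - 4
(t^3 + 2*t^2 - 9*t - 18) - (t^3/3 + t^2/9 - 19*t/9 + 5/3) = 2*t^3/3 + 17*t^2/9 - 62*t/9 - 59/3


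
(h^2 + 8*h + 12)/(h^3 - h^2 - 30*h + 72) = (h + 2)/(h^2 - 7*h + 12)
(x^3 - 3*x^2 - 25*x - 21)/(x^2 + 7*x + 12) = (x^2 - 6*x - 7)/(x + 4)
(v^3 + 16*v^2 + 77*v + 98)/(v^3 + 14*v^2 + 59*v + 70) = (v + 7)/(v + 5)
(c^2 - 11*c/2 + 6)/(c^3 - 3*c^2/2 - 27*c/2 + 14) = (2*c - 3)/(2*c^2 + 5*c - 7)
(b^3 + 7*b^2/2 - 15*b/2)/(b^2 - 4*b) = (2*b^2 + 7*b - 15)/(2*(b - 4))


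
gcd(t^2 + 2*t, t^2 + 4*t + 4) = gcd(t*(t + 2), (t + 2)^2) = t + 2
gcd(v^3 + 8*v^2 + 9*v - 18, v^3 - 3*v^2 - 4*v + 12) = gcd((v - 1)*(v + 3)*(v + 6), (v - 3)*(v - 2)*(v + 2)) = 1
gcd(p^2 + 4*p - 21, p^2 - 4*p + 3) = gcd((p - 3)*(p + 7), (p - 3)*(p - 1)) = p - 3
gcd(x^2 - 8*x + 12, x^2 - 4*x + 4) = x - 2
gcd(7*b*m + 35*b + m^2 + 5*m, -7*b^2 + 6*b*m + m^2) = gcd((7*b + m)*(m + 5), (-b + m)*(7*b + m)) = 7*b + m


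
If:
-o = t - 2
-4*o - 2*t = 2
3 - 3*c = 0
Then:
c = 1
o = -3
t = 5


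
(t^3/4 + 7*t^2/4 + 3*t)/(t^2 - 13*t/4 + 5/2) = t*(t^2 + 7*t + 12)/(4*t^2 - 13*t + 10)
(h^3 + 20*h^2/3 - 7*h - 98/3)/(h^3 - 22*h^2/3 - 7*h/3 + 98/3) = (h + 7)/(h - 7)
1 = 1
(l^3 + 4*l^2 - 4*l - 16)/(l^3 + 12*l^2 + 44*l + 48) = (l - 2)/(l + 6)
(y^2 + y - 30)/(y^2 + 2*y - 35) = (y + 6)/(y + 7)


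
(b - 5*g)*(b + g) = b^2 - 4*b*g - 5*g^2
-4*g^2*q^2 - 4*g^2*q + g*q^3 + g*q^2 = q*(-4*g + q)*(g*q + g)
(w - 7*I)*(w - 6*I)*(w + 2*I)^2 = w^4 - 9*I*w^3 + 6*w^2 - 116*I*w + 168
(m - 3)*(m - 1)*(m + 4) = m^3 - 13*m + 12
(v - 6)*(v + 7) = v^2 + v - 42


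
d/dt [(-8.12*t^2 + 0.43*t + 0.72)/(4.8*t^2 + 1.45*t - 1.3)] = (-13.838*t^2 + 14.2*t - 1.603)/(23.04*t^4 + 13.92*t^3 - 10.3775*t^2 - 3.77*t + 1.69)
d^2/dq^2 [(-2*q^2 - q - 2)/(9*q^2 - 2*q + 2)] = 2*(-117*q^3 - 378*q^2 + 162*q + 16)/(729*q^6 - 486*q^5 + 594*q^4 - 224*q^3 + 132*q^2 - 24*q + 8)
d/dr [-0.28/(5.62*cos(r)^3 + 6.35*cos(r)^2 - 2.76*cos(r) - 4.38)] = (-4.7208*cos(r)^2 - 3.556*cos(r) + 0.7728)*sin(r)/(5.62*cos(r)^3 + 6.35*cos(r)^2 - 2.76*cos(r) - 4.38)^2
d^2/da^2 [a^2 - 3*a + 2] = 2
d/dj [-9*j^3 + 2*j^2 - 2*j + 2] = -27*j^2 + 4*j - 2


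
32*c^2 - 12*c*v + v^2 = (-8*c + v)*(-4*c + v)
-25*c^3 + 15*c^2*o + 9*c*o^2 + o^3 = (-c + o)*(5*c + o)^2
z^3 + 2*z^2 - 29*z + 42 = (z - 3)*(z - 2)*(z + 7)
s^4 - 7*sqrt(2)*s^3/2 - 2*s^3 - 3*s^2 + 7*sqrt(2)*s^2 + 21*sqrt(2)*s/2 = s*(s - 3)*(s + 1)*(s - 7*sqrt(2)/2)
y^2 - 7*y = y*(y - 7)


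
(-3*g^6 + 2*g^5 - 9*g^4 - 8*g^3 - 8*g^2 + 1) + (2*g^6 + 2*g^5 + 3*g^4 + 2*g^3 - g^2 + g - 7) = -g^6 + 4*g^5 - 6*g^4 - 6*g^3 - 9*g^2 + g - 6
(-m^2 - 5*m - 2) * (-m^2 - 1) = m^4 + 5*m^3 + 3*m^2 + 5*m + 2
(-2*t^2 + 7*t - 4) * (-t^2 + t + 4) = 2*t^4 - 9*t^3 + 3*t^2 + 24*t - 16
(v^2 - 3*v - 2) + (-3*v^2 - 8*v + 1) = -2*v^2 - 11*v - 1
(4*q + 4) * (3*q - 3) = 12*q^2 - 12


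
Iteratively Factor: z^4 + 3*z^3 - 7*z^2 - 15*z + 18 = (z - 2)*(z^3 + 5*z^2 + 3*z - 9) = (z - 2)*(z + 3)*(z^2 + 2*z - 3) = (z - 2)*(z - 1)*(z + 3)*(z + 3)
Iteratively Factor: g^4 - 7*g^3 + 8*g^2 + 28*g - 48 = (g - 2)*(g^3 - 5*g^2 - 2*g + 24) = (g - 4)*(g - 2)*(g^2 - g - 6) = (g - 4)*(g - 2)*(g + 2)*(g - 3)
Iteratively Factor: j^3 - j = (j)*(j^2 - 1) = j*(j + 1)*(j - 1)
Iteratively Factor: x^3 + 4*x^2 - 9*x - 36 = (x + 3)*(x^2 + x - 12) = (x + 3)*(x + 4)*(x - 3)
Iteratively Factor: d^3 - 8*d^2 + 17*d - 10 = (d - 2)*(d^2 - 6*d + 5) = (d - 2)*(d - 1)*(d - 5)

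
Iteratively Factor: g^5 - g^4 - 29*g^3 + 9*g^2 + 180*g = (g + 3)*(g^4 - 4*g^3 - 17*g^2 + 60*g) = (g + 3)*(g + 4)*(g^3 - 8*g^2 + 15*g) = (g - 3)*(g + 3)*(g + 4)*(g^2 - 5*g) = g*(g - 3)*(g + 3)*(g + 4)*(g - 5)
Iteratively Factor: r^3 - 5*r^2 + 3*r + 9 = (r - 3)*(r^2 - 2*r - 3) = (r - 3)*(r + 1)*(r - 3)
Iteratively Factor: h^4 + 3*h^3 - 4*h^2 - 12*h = (h + 2)*(h^3 + h^2 - 6*h) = (h - 2)*(h + 2)*(h^2 + 3*h) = h*(h - 2)*(h + 2)*(h + 3)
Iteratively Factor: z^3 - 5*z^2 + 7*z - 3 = (z - 3)*(z^2 - 2*z + 1) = (z - 3)*(z - 1)*(z - 1)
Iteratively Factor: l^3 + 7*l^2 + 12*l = (l + 4)*(l^2 + 3*l) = l*(l + 4)*(l + 3)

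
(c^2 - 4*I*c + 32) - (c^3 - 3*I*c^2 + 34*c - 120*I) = -c^3 + c^2 + 3*I*c^2 - 34*c - 4*I*c + 32 + 120*I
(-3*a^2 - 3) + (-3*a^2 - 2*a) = -6*a^2 - 2*a - 3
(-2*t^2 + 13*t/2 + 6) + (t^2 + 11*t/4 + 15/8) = -t^2 + 37*t/4 + 63/8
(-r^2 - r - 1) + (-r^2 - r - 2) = -2*r^2 - 2*r - 3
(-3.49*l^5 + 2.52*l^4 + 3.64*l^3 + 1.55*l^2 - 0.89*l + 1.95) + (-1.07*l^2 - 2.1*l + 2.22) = -3.49*l^5 + 2.52*l^4 + 3.64*l^3 + 0.48*l^2 - 2.99*l + 4.17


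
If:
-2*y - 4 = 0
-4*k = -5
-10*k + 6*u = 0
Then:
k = 5/4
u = 25/12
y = -2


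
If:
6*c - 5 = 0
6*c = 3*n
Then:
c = 5/6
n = 5/3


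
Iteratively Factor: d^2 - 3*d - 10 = (d + 2)*(d - 5)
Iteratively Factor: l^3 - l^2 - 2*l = (l + 1)*(l^2 - 2*l) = l*(l + 1)*(l - 2)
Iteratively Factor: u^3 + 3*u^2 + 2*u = (u + 2)*(u^2 + u) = (u + 1)*(u + 2)*(u)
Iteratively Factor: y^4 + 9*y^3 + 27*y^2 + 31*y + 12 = (y + 1)*(y^3 + 8*y^2 + 19*y + 12) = (y + 1)*(y + 3)*(y^2 + 5*y + 4) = (y + 1)^2*(y + 3)*(y + 4)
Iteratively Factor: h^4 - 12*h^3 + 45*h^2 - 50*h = (h)*(h^3 - 12*h^2 + 45*h - 50) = h*(h - 5)*(h^2 - 7*h + 10) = h*(h - 5)*(h - 2)*(h - 5)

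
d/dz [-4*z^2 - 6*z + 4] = -8*z - 6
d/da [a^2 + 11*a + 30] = 2*a + 11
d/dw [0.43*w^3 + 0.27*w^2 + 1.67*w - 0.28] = 1.29*w^2 + 0.54*w + 1.67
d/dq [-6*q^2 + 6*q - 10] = 6 - 12*q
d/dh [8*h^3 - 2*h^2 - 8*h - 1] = 24*h^2 - 4*h - 8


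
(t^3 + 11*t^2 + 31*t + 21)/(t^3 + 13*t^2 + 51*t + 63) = (t + 1)/(t + 3)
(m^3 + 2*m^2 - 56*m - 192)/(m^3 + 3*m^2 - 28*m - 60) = (m^2 - 4*m - 32)/(m^2 - 3*m - 10)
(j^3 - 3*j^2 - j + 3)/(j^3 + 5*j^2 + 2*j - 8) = (j^2 - 2*j - 3)/(j^2 + 6*j + 8)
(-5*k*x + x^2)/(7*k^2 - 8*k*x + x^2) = x*(-5*k + x)/(7*k^2 - 8*k*x + x^2)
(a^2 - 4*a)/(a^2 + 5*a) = (a - 4)/(a + 5)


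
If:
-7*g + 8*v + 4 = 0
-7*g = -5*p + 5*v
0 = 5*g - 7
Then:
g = 7/5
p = 537/200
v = 29/40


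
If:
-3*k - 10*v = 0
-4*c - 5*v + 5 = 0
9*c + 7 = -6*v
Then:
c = -65/21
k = -730/63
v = 73/21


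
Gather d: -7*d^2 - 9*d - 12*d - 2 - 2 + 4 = -7*d^2 - 21*d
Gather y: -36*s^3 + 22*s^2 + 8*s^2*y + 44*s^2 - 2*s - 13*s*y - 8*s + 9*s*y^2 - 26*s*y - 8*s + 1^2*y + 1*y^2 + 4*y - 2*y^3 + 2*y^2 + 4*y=-36*s^3 + 66*s^2 - 18*s - 2*y^3 + y^2*(9*s + 3) + y*(8*s^2 - 39*s + 9)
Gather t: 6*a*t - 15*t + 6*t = t*(6*a - 9)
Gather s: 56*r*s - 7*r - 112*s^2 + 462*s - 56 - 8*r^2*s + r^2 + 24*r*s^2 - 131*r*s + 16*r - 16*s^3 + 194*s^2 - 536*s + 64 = r^2 + 9*r - 16*s^3 + s^2*(24*r + 82) + s*(-8*r^2 - 75*r - 74) + 8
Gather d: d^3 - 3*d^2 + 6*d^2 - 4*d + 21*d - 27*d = d^3 + 3*d^2 - 10*d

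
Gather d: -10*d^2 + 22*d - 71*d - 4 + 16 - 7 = -10*d^2 - 49*d + 5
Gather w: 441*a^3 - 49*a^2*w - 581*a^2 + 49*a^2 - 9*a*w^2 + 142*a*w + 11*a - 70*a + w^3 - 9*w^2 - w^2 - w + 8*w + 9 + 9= 441*a^3 - 532*a^2 - 59*a + w^3 + w^2*(-9*a - 10) + w*(-49*a^2 + 142*a + 7) + 18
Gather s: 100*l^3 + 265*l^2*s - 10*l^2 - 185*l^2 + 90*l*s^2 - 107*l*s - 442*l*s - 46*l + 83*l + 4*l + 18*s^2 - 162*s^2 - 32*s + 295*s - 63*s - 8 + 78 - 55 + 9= 100*l^3 - 195*l^2 + 41*l + s^2*(90*l - 144) + s*(265*l^2 - 549*l + 200) + 24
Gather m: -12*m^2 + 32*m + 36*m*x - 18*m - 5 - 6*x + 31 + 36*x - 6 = -12*m^2 + m*(36*x + 14) + 30*x + 20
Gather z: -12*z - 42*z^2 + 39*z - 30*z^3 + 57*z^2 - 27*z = -30*z^3 + 15*z^2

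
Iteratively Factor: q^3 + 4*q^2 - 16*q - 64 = (q - 4)*(q^2 + 8*q + 16) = (q - 4)*(q + 4)*(q + 4)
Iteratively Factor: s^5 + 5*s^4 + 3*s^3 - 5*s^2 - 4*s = (s + 4)*(s^4 + s^3 - s^2 - s) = (s + 1)*(s + 4)*(s^3 - s) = (s + 1)^2*(s + 4)*(s^2 - s) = s*(s + 1)^2*(s + 4)*(s - 1)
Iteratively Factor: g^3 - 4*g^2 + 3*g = (g)*(g^2 - 4*g + 3) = g*(g - 1)*(g - 3)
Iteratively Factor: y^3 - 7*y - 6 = (y + 1)*(y^2 - y - 6) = (y + 1)*(y + 2)*(y - 3)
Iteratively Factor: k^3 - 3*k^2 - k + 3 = (k - 1)*(k^2 - 2*k - 3) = (k - 1)*(k + 1)*(k - 3)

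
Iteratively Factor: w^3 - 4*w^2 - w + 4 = (w + 1)*(w^2 - 5*w + 4) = (w - 1)*(w + 1)*(w - 4)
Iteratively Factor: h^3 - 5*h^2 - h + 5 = (h - 1)*(h^2 - 4*h - 5) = (h - 5)*(h - 1)*(h + 1)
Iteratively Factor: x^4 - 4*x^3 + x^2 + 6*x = (x)*(x^3 - 4*x^2 + x + 6) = x*(x - 3)*(x^2 - x - 2) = x*(x - 3)*(x - 2)*(x + 1)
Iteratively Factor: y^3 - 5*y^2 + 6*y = (y - 3)*(y^2 - 2*y) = (y - 3)*(y - 2)*(y)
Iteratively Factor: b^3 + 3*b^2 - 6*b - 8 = (b + 1)*(b^2 + 2*b - 8) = (b + 1)*(b + 4)*(b - 2)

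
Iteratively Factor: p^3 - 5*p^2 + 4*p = (p - 4)*(p^2 - p) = (p - 4)*(p - 1)*(p)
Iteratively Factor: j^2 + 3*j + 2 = (j + 2)*(j + 1)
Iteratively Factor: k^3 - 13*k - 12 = (k + 1)*(k^2 - k - 12) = (k + 1)*(k + 3)*(k - 4)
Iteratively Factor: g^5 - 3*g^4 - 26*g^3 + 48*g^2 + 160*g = (g + 4)*(g^4 - 7*g^3 + 2*g^2 + 40*g) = g*(g + 4)*(g^3 - 7*g^2 + 2*g + 40) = g*(g - 5)*(g + 4)*(g^2 - 2*g - 8) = g*(g - 5)*(g + 2)*(g + 4)*(g - 4)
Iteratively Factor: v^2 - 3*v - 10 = (v + 2)*(v - 5)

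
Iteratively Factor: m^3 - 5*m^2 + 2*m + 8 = (m + 1)*(m^2 - 6*m + 8) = (m - 2)*(m + 1)*(m - 4)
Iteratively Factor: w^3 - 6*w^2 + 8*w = (w - 4)*(w^2 - 2*w) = (w - 4)*(w - 2)*(w)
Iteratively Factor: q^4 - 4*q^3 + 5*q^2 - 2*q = (q - 2)*(q^3 - 2*q^2 + q) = (q - 2)*(q - 1)*(q^2 - q) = q*(q - 2)*(q - 1)*(q - 1)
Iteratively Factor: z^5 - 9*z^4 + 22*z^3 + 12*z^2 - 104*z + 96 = (z - 4)*(z^4 - 5*z^3 + 2*z^2 + 20*z - 24) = (z - 4)*(z + 2)*(z^3 - 7*z^2 + 16*z - 12) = (z - 4)*(z - 2)*(z + 2)*(z^2 - 5*z + 6) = (z - 4)*(z - 2)^2*(z + 2)*(z - 3)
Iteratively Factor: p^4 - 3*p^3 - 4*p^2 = (p - 4)*(p^3 + p^2) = (p - 4)*(p + 1)*(p^2) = p*(p - 4)*(p + 1)*(p)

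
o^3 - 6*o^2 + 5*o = o*(o - 5)*(o - 1)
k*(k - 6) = k^2 - 6*k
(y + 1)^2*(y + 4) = y^3 + 6*y^2 + 9*y + 4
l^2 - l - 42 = (l - 7)*(l + 6)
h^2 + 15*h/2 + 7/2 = (h + 1/2)*(h + 7)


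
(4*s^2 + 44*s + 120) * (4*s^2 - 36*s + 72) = 16*s^4 + 32*s^3 - 816*s^2 - 1152*s + 8640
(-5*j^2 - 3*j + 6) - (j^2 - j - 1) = -6*j^2 - 2*j + 7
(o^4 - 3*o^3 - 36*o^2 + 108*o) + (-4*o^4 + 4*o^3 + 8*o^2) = -3*o^4 + o^3 - 28*o^2 + 108*o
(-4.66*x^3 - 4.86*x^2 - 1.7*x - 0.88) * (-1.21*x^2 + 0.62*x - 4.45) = 5.6386*x^5 + 2.9914*x^4 + 19.7808*x^3 + 21.6378*x^2 + 7.0194*x + 3.916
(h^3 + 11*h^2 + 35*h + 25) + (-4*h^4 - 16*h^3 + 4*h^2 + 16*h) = -4*h^4 - 15*h^3 + 15*h^2 + 51*h + 25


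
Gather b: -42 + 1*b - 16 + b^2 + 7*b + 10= b^2 + 8*b - 48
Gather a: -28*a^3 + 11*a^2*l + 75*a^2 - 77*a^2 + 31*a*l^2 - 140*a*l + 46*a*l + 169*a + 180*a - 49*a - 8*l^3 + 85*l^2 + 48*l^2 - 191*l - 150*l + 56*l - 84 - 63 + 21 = -28*a^3 + a^2*(11*l - 2) + a*(31*l^2 - 94*l + 300) - 8*l^3 + 133*l^2 - 285*l - 126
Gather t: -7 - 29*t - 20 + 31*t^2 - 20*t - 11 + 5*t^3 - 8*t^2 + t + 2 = 5*t^3 + 23*t^2 - 48*t - 36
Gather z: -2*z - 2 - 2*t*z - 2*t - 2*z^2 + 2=-2*t - 2*z^2 + z*(-2*t - 2)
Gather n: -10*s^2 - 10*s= -10*s^2 - 10*s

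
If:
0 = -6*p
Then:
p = 0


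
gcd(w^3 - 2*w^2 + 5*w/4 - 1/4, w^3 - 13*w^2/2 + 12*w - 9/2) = w - 1/2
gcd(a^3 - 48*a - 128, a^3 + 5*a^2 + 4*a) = a + 4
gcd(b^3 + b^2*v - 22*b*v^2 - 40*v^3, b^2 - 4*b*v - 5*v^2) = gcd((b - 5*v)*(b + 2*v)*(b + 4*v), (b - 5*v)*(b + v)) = -b + 5*v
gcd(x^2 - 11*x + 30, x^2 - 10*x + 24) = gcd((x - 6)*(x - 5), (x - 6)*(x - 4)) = x - 6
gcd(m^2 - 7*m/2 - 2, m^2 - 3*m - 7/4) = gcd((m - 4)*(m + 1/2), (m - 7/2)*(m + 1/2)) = m + 1/2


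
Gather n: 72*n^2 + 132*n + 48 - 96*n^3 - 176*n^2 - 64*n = -96*n^3 - 104*n^2 + 68*n + 48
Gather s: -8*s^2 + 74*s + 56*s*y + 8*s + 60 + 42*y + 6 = -8*s^2 + s*(56*y + 82) + 42*y + 66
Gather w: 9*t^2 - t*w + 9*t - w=9*t^2 + 9*t + w*(-t - 1)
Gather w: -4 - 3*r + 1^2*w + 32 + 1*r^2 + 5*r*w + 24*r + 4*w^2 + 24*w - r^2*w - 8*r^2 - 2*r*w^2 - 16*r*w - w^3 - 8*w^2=-7*r^2 + 21*r - w^3 + w^2*(-2*r - 4) + w*(-r^2 - 11*r + 25) + 28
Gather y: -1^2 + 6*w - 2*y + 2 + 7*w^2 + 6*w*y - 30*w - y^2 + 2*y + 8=7*w^2 + 6*w*y - 24*w - y^2 + 9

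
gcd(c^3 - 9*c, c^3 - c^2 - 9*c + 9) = c^2 - 9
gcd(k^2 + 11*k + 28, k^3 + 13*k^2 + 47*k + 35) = k + 7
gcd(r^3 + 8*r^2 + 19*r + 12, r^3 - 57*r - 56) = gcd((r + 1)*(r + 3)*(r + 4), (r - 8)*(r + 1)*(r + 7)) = r + 1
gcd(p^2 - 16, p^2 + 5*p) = 1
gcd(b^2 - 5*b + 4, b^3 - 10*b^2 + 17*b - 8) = b - 1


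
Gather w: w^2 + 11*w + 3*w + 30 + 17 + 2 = w^2 + 14*w + 49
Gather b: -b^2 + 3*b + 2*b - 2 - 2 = -b^2 + 5*b - 4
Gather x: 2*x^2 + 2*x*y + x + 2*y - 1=2*x^2 + x*(2*y + 1) + 2*y - 1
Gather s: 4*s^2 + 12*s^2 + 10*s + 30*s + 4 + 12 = 16*s^2 + 40*s + 16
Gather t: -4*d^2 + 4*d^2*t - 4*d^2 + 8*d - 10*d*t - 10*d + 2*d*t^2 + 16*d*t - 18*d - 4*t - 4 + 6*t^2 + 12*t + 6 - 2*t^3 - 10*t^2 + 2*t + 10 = -8*d^2 - 20*d - 2*t^3 + t^2*(2*d - 4) + t*(4*d^2 + 6*d + 10) + 12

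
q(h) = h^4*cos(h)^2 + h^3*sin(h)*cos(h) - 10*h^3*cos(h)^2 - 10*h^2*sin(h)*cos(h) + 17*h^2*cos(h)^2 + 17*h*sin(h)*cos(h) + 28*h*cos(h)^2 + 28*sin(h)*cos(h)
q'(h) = -2*h^4*sin(h)*cos(h) - h^3*sin(h)^2 + 20*h^3*sin(h)*cos(h) + 5*h^3*cos(h)^2 + 10*h^2*sin(h)^2 - 31*h^2*sin(h)*cos(h) - 40*h^2*cos(h)^2 - 17*h*sin(h)^2 - 76*h*sin(h)*cos(h) + 51*h*cos(h)^2 - 28*sin(h)^2 + 17*sin(h)*cos(h) + 56*cos(h)^2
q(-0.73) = -8.91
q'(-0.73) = -30.54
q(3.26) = 39.28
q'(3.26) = -40.30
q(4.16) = -3.73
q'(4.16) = -13.62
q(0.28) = 16.77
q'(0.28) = 58.00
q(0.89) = 30.23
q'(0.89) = -23.17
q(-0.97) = -0.92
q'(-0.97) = -31.57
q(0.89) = 30.23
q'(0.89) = -23.17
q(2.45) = 23.41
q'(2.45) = 64.07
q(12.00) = 4207.99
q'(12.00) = 7932.96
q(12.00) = 4207.99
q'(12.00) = 7932.96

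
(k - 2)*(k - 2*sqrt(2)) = k^2 - 2*sqrt(2)*k - 2*k + 4*sqrt(2)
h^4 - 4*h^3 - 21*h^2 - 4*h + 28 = (h - 7)*(h - 1)*(h + 2)^2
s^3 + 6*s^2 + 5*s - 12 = (s - 1)*(s + 3)*(s + 4)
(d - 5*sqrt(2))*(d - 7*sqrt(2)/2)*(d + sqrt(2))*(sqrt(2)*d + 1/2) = sqrt(2)*d^4 - 29*d^3/2 + 57*sqrt(2)*d^2/4 + 79*d + 35*sqrt(2)/2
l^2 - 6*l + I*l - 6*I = (l - 6)*(l + I)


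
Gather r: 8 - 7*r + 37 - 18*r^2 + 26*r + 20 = -18*r^2 + 19*r + 65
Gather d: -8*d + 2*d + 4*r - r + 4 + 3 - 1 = -6*d + 3*r + 6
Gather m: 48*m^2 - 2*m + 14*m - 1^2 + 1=48*m^2 + 12*m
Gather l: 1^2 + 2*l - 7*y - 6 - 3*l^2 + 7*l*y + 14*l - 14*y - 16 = -3*l^2 + l*(7*y + 16) - 21*y - 21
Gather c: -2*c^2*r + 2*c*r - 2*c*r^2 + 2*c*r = -2*c^2*r + c*(-2*r^2 + 4*r)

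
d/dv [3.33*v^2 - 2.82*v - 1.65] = 6.66*v - 2.82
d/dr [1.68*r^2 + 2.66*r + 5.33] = 3.36*r + 2.66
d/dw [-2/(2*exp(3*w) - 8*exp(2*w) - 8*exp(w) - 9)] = (12*exp(2*w) - 32*exp(w) - 16)*exp(w)/(-2*exp(3*w) + 8*exp(2*w) + 8*exp(w) + 9)^2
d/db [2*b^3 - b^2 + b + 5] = 6*b^2 - 2*b + 1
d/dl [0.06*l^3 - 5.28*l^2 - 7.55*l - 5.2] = 0.18*l^2 - 10.56*l - 7.55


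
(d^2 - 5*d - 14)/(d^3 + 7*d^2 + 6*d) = (d^2 - 5*d - 14)/(d*(d^2 + 7*d + 6))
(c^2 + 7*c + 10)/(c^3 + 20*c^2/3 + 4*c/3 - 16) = 3*(c + 5)/(3*c^2 + 14*c - 24)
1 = 1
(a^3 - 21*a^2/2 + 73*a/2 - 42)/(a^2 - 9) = (a^2 - 15*a/2 + 14)/(a + 3)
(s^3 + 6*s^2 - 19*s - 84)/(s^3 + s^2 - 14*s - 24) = (s + 7)/(s + 2)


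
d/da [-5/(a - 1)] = 5/(a - 1)^2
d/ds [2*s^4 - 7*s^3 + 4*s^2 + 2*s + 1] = 8*s^3 - 21*s^2 + 8*s + 2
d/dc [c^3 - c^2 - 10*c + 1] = 3*c^2 - 2*c - 10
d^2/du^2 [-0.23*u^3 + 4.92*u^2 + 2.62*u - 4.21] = 9.84 - 1.38*u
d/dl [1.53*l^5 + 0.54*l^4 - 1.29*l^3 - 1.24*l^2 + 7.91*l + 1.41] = 7.65*l^4 + 2.16*l^3 - 3.87*l^2 - 2.48*l + 7.91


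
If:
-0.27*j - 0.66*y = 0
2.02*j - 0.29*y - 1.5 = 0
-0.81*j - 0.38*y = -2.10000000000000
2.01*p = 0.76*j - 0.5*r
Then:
No Solution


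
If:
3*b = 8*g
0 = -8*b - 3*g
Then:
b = 0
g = 0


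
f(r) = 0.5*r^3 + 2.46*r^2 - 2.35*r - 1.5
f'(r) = 1.5*r^2 + 4.92*r - 2.35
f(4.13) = 65.98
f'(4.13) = 43.55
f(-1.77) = 7.59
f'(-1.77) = -6.36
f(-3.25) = 14.96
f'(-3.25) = -2.50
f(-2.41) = 11.45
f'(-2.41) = -5.50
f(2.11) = 9.19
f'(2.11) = 14.71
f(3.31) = 35.81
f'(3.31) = 30.37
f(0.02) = -1.55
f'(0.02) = -2.25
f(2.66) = 19.07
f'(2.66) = 21.35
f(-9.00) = -145.59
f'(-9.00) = 74.87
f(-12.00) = -483.06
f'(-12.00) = 154.61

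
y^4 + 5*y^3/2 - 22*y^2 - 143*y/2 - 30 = (y - 5)*(y + 1/2)*(y + 3)*(y + 4)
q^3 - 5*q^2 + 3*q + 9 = (q - 3)^2*(q + 1)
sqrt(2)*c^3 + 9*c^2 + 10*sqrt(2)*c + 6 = (c + sqrt(2))*(c + 3*sqrt(2))*(sqrt(2)*c + 1)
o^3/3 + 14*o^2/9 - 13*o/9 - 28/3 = (o/3 + 1)*(o - 7/3)*(o + 4)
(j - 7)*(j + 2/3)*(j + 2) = j^3 - 13*j^2/3 - 52*j/3 - 28/3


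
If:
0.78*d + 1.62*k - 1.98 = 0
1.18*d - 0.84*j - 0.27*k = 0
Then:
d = 2.53846153846154 - 2.07692307692308*k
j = 3.56593406593407 - 3.23901098901099*k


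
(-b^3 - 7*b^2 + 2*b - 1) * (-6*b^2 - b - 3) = 6*b^5 + 43*b^4 - 2*b^3 + 25*b^2 - 5*b + 3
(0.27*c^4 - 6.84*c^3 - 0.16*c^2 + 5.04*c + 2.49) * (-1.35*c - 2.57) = -0.3645*c^5 + 8.5401*c^4 + 17.7948*c^3 - 6.3928*c^2 - 16.3143*c - 6.3993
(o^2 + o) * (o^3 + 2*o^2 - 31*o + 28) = o^5 + 3*o^4 - 29*o^3 - 3*o^2 + 28*o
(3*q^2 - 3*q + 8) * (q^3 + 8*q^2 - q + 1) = 3*q^5 + 21*q^4 - 19*q^3 + 70*q^2 - 11*q + 8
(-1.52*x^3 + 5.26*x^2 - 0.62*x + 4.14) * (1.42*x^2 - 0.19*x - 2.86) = -2.1584*x^5 + 7.758*x^4 + 2.4674*x^3 - 9.047*x^2 + 0.9866*x - 11.8404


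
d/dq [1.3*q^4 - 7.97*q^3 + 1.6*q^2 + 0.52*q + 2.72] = 5.2*q^3 - 23.91*q^2 + 3.2*q + 0.52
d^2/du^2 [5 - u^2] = -2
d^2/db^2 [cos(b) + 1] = -cos(b)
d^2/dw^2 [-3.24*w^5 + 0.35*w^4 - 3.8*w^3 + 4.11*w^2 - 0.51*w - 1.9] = -64.8*w^3 + 4.2*w^2 - 22.8*w + 8.22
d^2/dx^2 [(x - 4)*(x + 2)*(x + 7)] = 6*x + 10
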